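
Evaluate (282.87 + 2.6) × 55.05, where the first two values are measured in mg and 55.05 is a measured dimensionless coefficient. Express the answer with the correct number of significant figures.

282.87 mg + 2.6 mg = 285.47 mg; the sum is limited to 1 decimal place (4 s.f.).
Carrying full precision, 285.47 × 55.05 = 15715.1235 mg; 55.05 has 4 s.f., so the result keeps min(4, 4) = 4 s.f.
Rounded to 4 significant figures: 1.572 × 10^4 mg.

1.572 × 10^4 mg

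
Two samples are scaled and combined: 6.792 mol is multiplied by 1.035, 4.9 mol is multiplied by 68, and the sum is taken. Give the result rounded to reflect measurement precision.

6.792 × 1.035 = 7.02972 → 7.030 mol (4 s.f., last digit at the 10^-3 place).
4.9 × 68 = 333.2 → 3.3 × 10² mol (2 s.f., last digit at the 10^1 place).
Sum: 340.22972 mol; keep the coarser place, 10^1.
Result: 3.4 × 10² mol.

3.4 × 10² mol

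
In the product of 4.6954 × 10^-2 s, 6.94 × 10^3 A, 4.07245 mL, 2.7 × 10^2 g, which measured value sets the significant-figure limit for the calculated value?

2.7 × 10^2 g

4.6954 × 10^-2 s → 5 s.f.; 6.94 × 10^3 A → 3 s.f.; 4.07245 mL → 6 s.f.; 2.7 × 10^2 g → 2 s.f.
The fewest is 2 significant figures, from 2.7 × 10^2 g.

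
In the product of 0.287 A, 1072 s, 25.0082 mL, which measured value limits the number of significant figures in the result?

0.287 A → 3 s.f.; 1072 s → 4 s.f.; 25.0082 mL → 6 s.f.
The fewest is 3 significant figures, from 0.287 A.

0.287 A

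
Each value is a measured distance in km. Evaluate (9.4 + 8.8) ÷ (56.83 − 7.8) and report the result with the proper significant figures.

9.4 + 8.8 = 18.2, limited to 1 d.p. → 3 s.f.; 56.83 − 7.8 = 49.03, limited to 1 d.p. → 3 s.f.
Carrying full precision, 18.2 ÷ 49.03 = 0.371201305323…; keep min(3, 3) = 3 s.f.
Rounded to 3 significant figures: 0.371.

0.371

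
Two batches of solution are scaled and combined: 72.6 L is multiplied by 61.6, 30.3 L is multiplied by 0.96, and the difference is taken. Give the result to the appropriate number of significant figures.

4.44 × 10^3 L

72.6 × 61.6 = 4472.16 → 4.47 × 10^3 L (3 s.f., last digit at the 10^1 place).
30.3 × 0.96 = 29.088 → 29 L (2 s.f., last digit at the 10^0 place).
Difference: 4443.072 L; keep the coarser place, 10^1.
Result: 4.44 × 10^3 L.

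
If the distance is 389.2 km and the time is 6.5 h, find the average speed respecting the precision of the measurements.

average speed = 389.2 km ÷ 6.5 h = 59.8769230769… km/h.
389.2 has 4 significant figures; 6.5 has 2.
Division/multiplication keeps the fewest: 2 significant figures.
Rounded: 60. km/h.

60. km/h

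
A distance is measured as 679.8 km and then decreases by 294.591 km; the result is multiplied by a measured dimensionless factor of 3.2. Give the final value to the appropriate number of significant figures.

679.8 km − 294.591 km = 385.209 km; the difference is limited to 1 decimal place (4 s.f.).
Carrying full precision, 385.209 × 3.2 = 1232.6688 km; 3.2 has 2 s.f., so the result keeps min(4, 2) = 2 s.f.
Rounded to 2 significant figures: 1.2 × 10³ km.

1.2 × 10³ km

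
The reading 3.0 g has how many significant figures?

2

3.0: trailing zeros after a decimal point are significant.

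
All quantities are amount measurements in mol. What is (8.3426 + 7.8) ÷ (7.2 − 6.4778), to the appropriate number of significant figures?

2 × 10^1

8.3426 + 7.8 = 16.1426, limited to 1 d.p. → 3 s.f.; 7.2 − 6.4778 = 0.7222, limited to 1 d.p. → 1 s.f.
Carrying full precision, 16.1426 ÷ 0.7222 = 22.3519800609…; keep min(3, 1) = 1 s.f.
Rounded to 1 significant figure: 2 × 10^1.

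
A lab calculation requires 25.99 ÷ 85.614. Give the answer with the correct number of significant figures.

25.99 ÷ 85.614 = 0.303571845726…
Multiplication/division keeps the fewest significant figures: 25.99 → 4 s.f., 85.614 → 5 s.f.; limit is 4.
Rounded to 4 significant figures: 0.3036.

0.3036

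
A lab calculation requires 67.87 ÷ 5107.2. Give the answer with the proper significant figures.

0.01329

67.87 ÷ 5107.2 = 0.0132890820802…
Multiplication/division keeps the fewest significant figures: 67.87 → 4 s.f., 5107.2 → 5 s.f.; limit is 4.
Rounded to 4 significant figures: 0.01329.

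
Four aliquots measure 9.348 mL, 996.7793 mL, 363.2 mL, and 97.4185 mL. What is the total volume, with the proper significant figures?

1466.7 mL

9.348 mL + 996.7793 mL + 363.2 mL + 97.4185 mL = 1466.7458 mL.
Addition/subtraction keeps the fewest decimal places: 9.348 → 3 decimal places, 996.7793 → 4 decimal places, 363.2 → 1 decimal place, 97.4185 → 4 decimal places; limit is 1.
Rounded to 1 decimal place: 1466.7 mL.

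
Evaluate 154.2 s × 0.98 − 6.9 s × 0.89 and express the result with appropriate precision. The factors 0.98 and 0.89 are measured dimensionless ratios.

154.2 × 0.98 = 151.116 → 1.5 × 10² s (2 s.f., last digit at the 10^1 place).
6.9 × 0.89 = 6.141 → 6.1 s (2 s.f., last digit at the 10^-1 place).
Difference: 144.975 s; keep the coarser place, 10^1.
Result: 1.4 × 10² s.

1.4 × 10² s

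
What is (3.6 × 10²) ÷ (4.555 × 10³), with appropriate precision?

(3.6 × 10²) ÷ (4.555 × 10³) = 0.0790340285401…
Multiplication/division keeps the fewest significant figures: 3.6 × 10² → 2 s.f., 4.555 × 10³ → 4 s.f.; limit is 2.
Rounded to 2 significant figures: 0.079.

0.079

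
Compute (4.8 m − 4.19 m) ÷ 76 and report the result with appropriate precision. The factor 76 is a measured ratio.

0.008 m

4.8 m − 4.19 m = 0.61 m; the difference is limited to 1 decimal place (1 s.f.).
Carrying full precision, 0.61 ÷ 76 = 0.00802631578947… m; 76 has 2 s.f., so the result keeps min(1, 2) = 1 s.f.
Rounded to 1 significant figure: 0.008 m.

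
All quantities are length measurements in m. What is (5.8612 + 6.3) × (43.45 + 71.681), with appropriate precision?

5.8612 + 6.3 = 12.1612, limited to 1 d.p. → 3 s.f.; 43.45 + 71.681 = 115.131, limited to 2 d.p. → 5 s.f.
Carrying full precision, 12.1612 × 115.131 = 1400.1311172; keep min(3, 5) = 3 s.f.
Rounded to 3 significant figures: 1.40 × 10^3 m².

1.40 × 10^3 m²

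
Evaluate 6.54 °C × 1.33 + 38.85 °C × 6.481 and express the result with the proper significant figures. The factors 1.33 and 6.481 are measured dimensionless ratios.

6.54 × 1.33 = 8.6982 → 8.70 °C (3 s.f., last digit at the 10^-2 place).
38.85 × 6.481 = 251.78685 → 251.8 °C (4 s.f., last digit at the 10^-1 place).
Sum: 260.48505 °C; keep the coarser place, 10^-1.
Result: 260.5 °C.

260.5 °C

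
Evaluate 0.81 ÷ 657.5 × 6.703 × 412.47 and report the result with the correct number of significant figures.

3.4

0.81 ÷ 657.5 × 6.703 × 412.47 = 3.40604865719…
Multiplication/division keeps the fewest significant figures: 0.81 → 2 s.f., 657.5 → 4 s.f., 6.703 → 4 s.f., 412.47 → 5 s.f.; limit is 2.
Rounded to 2 significant figures: 3.4.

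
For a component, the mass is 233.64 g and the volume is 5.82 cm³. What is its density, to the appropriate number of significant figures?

40.1 g/cm³

density = 233.64 g ÷ 5.82 cm³ = 40.1443298969… g/cm³.
233.64 has 5 significant figures; 5.82 has 3.
Division/multiplication keeps the fewest: 3 significant figures.
Rounded: 40.1 g/cm³.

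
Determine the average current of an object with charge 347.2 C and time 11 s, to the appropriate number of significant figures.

32 A

average current = 347.2 C ÷ 11 s = 31.5636363636… A.
347.2 has 4 significant figures; 11 has 2.
Division/multiplication keeps the fewest: 2 significant figures.
Rounded: 32 A.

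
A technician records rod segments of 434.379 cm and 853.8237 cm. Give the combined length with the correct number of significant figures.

434.379 cm + 853.8237 cm = 1288.2027 cm.
Addition/subtraction keeps the fewest decimal places: 434.379 → 3 decimal places, 853.8237 → 4 decimal places; limit is 3.
Rounded to 3 decimal places: 1288.203 cm.

1288.203 cm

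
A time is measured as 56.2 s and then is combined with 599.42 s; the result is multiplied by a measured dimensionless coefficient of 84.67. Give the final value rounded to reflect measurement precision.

5.551 × 10^4 s

56.2 s + 599.42 s = 655.62 s; the sum is limited to 1 decimal place (4 s.f.).
Carrying full precision, 655.62 × 84.67 = 55511.3454 s; 84.67 has 4 s.f., so the result keeps min(4, 4) = 4 s.f.
Rounded to 4 significant figures: 5.551 × 10^4 s.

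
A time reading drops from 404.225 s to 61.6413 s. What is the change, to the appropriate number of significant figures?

404.225 s − 61.6413 s = 342.5837 s.
Addition/subtraction keeps the fewest decimal places: 404.225 → 3 decimal places, 61.6413 → 4 decimal places; limit is 3.
Rounded to 3 decimal places: 342.584 s.

342.584 s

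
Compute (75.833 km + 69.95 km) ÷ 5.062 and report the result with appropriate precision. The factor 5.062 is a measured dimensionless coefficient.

75.833 km + 69.95 km = 145.783 km; the sum is limited to 2 decimal places (5 s.f.).
Carrying full precision, 145.783 ÷ 5.062 = 28.799486369… km; 5.062 has 4 s.f., so the result keeps min(5, 4) = 4 s.f.
Rounded to 4 significant figures: 28.80 km.

28.80 km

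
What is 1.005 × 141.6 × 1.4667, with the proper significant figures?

208.7

1.005 × 141.6 × 1.4667 = 208.7231436
Multiplication/division keeps the fewest significant figures: 1.005 → 4 s.f., 141.6 → 4 s.f., 1.4667 → 5 s.f.; limit is 4.
Rounded to 4 significant figures: 208.7.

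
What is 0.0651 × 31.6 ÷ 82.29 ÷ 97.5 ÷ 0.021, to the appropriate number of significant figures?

0.0651 × 31.6 ÷ 82.29 ÷ 97.5 ÷ 0.021 = 0.0122094780498…
Multiplication/division keeps the fewest significant figures: 0.0651 → 3 s.f., 31.6 → 3 s.f., 82.29 → 4 s.f., 97.5 → 3 s.f., 0.021 → 2 s.f.; limit is 2.
Rounded to 2 significant figures: 0.012.

0.012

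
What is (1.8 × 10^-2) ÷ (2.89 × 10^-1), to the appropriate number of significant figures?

(1.8 × 10^-2) ÷ (2.89 × 10^-1) = 0.0622837370242…
Multiplication/division keeps the fewest significant figures: 1.8 × 10^-2 → 2 s.f., 2.89 × 10^-1 → 3 s.f.; limit is 2.
Rounded to 2 significant figures: 0.062.

0.062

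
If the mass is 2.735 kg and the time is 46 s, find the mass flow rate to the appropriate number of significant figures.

0.059 kg/s

mass flow rate = 2.735 kg ÷ 46 s = 0.0594565217391… kg/s.
2.735 has 4 significant figures; 46 has 2.
Division/multiplication keeps the fewest: 2 significant figures.
Rounded: 0.059 kg/s.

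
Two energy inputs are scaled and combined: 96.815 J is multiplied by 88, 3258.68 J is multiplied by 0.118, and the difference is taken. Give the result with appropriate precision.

8.1 × 10^3 J

96.815 × 88 = 8519.72 → 8.5 × 10^3 J (2 s.f., last digit at the 10^2 place).
3258.68 × 0.118 = 384.52424 → 385 J (3 s.f., last digit at the 10^0 place).
Difference: 8135.19576 J; keep the coarser place, 10^2.
Result: 8.1 × 10^3 J.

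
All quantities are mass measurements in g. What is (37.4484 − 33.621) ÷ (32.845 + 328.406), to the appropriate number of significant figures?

0.01059

37.4484 − 33.621 = 3.8274, limited to 3 d.p. → 4 s.f.; 32.845 + 328.406 = 361.251, limited to 3 d.p. → 6 s.f.
Carrying full precision, 3.8274 ÷ 361.251 = 0.0105948495644…; keep min(4, 6) = 4 s.f.
Rounded to 4 significant figures: 0.01059.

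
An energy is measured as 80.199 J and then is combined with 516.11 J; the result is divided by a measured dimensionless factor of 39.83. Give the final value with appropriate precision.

80.199 J + 516.11 J = 596.309 J; the sum is limited to 2 decimal places (5 s.f.).
Carrying full precision, 596.309 ÷ 39.83 = 14.9713532513… J; 39.83 has 4 s.f., so the result keeps min(5, 4) = 4 s.f.
Rounded to 4 significant figures: 14.97 J.

14.97 J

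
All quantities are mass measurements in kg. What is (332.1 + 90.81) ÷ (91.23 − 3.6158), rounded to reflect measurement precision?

332.1 + 90.81 = 422.91, limited to 1 d.p. → 4 s.f.; 91.23 − 3.6158 = 87.6142, limited to 2 d.p. → 4 s.f.
Carrying full precision, 422.91 ÷ 87.6142 = 4.82695727405…; keep min(4, 4) = 4 s.f.
Rounded to 4 significant figures: 4.827.

4.827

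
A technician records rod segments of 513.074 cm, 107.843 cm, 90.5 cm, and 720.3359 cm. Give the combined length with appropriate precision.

1431.8 cm

513.074 cm + 107.843 cm + 90.5 cm + 720.3359 cm = 1431.7529 cm.
Addition/subtraction keeps the fewest decimal places: 513.074 → 3 decimal places, 107.843 → 3 decimal places, 90.5 → 1 decimal place, 720.3359 → 4 decimal places; limit is 1.
Rounded to 1 decimal place: 1431.8 cm.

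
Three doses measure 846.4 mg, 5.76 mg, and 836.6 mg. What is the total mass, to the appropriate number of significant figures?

846.4 mg + 5.76 mg + 836.6 mg = 1688.76 mg.
Addition/subtraction keeps the fewest decimal places: 846.4 → 1 decimal place, 5.76 → 2 decimal places, 836.6 → 1 decimal place; limit is 1.
Rounded to 1 decimal place: 1688.8 mg.

1688.8 mg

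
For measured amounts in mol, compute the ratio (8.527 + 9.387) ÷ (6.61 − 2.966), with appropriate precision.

8.527 + 9.387 = 17.914, limited to 3 d.p. → 5 s.f.; 6.61 − 2.966 = 3.644, limited to 2 d.p. → 3 s.f.
Carrying full precision, 17.914 ÷ 3.644 = 4.91602634468…; keep min(5, 3) = 3 s.f.
Rounded to 3 significant figures: 4.92.

4.92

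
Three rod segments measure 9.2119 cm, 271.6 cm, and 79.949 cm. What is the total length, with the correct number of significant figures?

9.2119 cm + 271.6 cm + 79.949 cm = 360.7609 cm.
Addition/subtraction keeps the fewest decimal places: 9.2119 → 4 decimal places, 271.6 → 1 decimal place, 79.949 → 3 decimal places; limit is 1.
Rounded to 1 decimal place: 360.8 cm.

360.8 cm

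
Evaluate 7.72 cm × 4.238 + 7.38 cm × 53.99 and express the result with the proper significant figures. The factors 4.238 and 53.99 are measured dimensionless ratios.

7.72 × 4.238 = 32.71736 → 32.7 cm (3 s.f., last digit at the 10^-1 place).
7.38 × 53.99 = 398.4462 → 398 cm (3 s.f., last digit at the 10^0 place).
Sum: 431.16356 cm; keep the coarser place, 10^0.
Result: 431 cm.

431 cm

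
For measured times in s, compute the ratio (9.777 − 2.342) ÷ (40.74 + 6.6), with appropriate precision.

0.157

9.777 − 2.342 = 7.435, limited to 3 d.p. → 4 s.f.; 40.74 + 6.6 = 47.34, limited to 1 d.p. → 3 s.f.
Carrying full precision, 7.435 ÷ 47.34 = 0.157055344318…; keep min(4, 3) = 3 s.f.
Rounded to 3 significant figures: 0.157.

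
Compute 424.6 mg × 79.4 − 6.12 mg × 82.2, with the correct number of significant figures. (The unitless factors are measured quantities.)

3.32 × 10^4 mg

424.6 × 79.4 = 33713.24 → 3.37 × 10^4 mg (3 s.f., last digit at the 10^2 place).
6.12 × 82.2 = 503.064 → 503 mg (3 s.f., last digit at the 10^0 place).
Difference: 33210.176 mg; keep the coarser place, 10^2.
Result: 3.32 × 10^4 mg.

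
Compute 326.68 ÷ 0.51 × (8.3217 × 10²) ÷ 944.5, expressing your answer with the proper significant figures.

5.6 × 10²

326.68 ÷ 0.51 × (8.3217 × 10²) ÷ 944.5 = 564.36810762…
Multiplication/division keeps the fewest significant figures: 326.68 → 5 s.f., 0.51 → 2 s.f., 8.3217 × 10² → 5 s.f., 944.5 → 4 s.f.; limit is 2.
Rounded to 2 significant figures: 5.6 × 10².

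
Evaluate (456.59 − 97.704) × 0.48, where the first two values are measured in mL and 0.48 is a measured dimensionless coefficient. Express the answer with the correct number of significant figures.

456.59 mL − 97.704 mL = 358.886 mL; the difference is limited to 2 decimal places (5 s.f.).
Carrying full precision, 358.886 × 0.48 = 172.26528 mL; 0.48 has 2 s.f., so the result keeps min(5, 2) = 2 s.f.
Rounded to 2 significant figures: 1.7 × 10^2 mL.

1.7 × 10^2 mL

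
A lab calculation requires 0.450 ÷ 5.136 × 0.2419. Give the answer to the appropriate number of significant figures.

0.450 ÷ 5.136 × 0.2419 = 0.0211945093458…
Multiplication/division keeps the fewest significant figures: 0.450 → 3 s.f., 5.136 → 4 s.f., 0.2419 → 4 s.f.; limit is 3.
Rounded to 3 significant figures: 0.0212.

0.0212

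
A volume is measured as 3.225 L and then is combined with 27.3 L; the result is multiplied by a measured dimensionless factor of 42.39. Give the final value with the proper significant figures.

3.225 L + 27.3 L = 30.525 L; the sum is limited to 1 decimal place (3 s.f.).
Carrying full precision, 30.525 × 42.39 = 1293.95475 L; 42.39 has 4 s.f., so the result keeps min(3, 4) = 3 s.f.
Rounded to 3 significant figures: 1.29 × 10³ L.

1.29 × 10³ L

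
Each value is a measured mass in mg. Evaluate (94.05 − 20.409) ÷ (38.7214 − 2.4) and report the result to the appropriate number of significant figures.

94.05 − 20.409 = 73.641, limited to 2 d.p. → 4 s.f.; 38.7214 − 2.4 = 36.3214, limited to 1 d.p. → 3 s.f.
Carrying full precision, 73.641 ÷ 36.3214 = 2.02748242083…; keep min(4, 3) = 3 s.f.
Rounded to 3 significant figures: 2.03.

2.03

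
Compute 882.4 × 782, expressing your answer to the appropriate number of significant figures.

882.4 × 782 = 690036.8
Multiplication/division keeps the fewest significant figures: 882.4 → 4 s.f., 782 → 3 s.f.; limit is 3.
Rounded to 3 significant figures: 6.90 × 10^5.

6.90 × 10^5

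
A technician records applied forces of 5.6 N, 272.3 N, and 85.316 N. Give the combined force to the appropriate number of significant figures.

363.2 N

5.6 N + 272.3 N + 85.316 N = 363.216 N.
Addition/subtraction keeps the fewest decimal places: 5.6 → 1 decimal place, 272.3 → 1 decimal place, 85.316 → 3 decimal places; limit is 1.
Rounded to 1 decimal place: 363.2 N.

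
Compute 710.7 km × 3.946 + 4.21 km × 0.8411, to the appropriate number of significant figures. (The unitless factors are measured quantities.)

2808 km

710.7 × 3.946 = 2804.4222 → 2804 km (4 s.f., last digit at the 10^0 place).
4.21 × 0.8411 = 3.541031 → 3.54 km (3 s.f., last digit at the 10^-2 place).
Sum: 2807.963231 km; keep the coarser place, 10^0.
Result: 2808 km.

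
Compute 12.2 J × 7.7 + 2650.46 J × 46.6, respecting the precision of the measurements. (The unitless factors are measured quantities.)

12.2 × 7.7 = 93.94 → 94 J (2 s.f., last digit at the 10^0 place).
2650.46 × 46.6 = 123511.436 → 1.24 × 10⁵ J (3 s.f., last digit at the 10^3 place).
Sum: 123605.376 J; keep the coarser place, 10^3.
Result: 1.24 × 10⁵ J.

1.24 × 10⁵ J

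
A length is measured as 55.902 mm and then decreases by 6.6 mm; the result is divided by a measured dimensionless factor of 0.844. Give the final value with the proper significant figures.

58.4 mm

55.902 mm − 6.6 mm = 49.302 mm; the difference is limited to 1 decimal place (3 s.f.).
Carrying full precision, 49.302 ÷ 0.844 = 58.4146919431… mm; 0.844 has 3 s.f., so the result keeps min(3, 3) = 3 s.f.
Rounded to 3 significant figures: 58.4 mm.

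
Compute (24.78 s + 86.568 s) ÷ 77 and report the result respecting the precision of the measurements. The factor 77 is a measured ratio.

24.78 s + 86.568 s = 111.348 s; the sum is limited to 2 decimal places (5 s.f.).
Carrying full precision, 111.348 ÷ 77 = 1.44607792208… s; 77 has 2 s.f., so the result keeps min(5, 2) = 2 s.f.
Rounded to 2 significant figures: 1.4 s.

1.4 s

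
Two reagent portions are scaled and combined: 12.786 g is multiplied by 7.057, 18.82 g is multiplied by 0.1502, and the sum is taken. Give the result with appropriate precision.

12.786 × 7.057 = 90.230802 → 90.23 g (4 s.f., last digit at the 10^-2 place).
18.82 × 0.1502 = 2.826764 → 2.827 g (4 s.f., last digit at the 10^-3 place).
Sum: 93.057566 g; keep the coarser place, 10^-2.
Result: 93.06 g.

93.06 g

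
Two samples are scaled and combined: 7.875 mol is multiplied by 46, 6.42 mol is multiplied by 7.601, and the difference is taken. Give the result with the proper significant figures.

7.875 × 46 = 362.25 → 3.6 × 10² mol (2 s.f., last digit at the 10^1 place).
6.42 × 7.601 = 48.79842 → 48.8 mol (3 s.f., last digit at the 10^-1 place).
Difference: 313.45158 mol; keep the coarser place, 10^1.
Result: 3.1 × 10² mol.

3.1 × 10² mol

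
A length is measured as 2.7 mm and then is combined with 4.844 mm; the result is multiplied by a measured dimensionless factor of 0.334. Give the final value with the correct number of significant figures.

2.7 mm + 4.844 mm = 7.544 mm; the sum is limited to 1 decimal place (2 s.f.).
Carrying full precision, 7.544 × 0.334 = 2.519696 mm; 0.334 has 3 s.f., so the result keeps min(2, 3) = 2 s.f.
Rounded to 2 significant figures: 2.5 mm.

2.5 mm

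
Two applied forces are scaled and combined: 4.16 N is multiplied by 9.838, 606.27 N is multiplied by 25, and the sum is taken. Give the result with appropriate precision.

1.5 × 10⁴ N

4.16 × 9.838 = 40.92608 → 40.9 N (3 s.f., last digit at the 10^-1 place).
606.27 × 25 = 15156.75 → 1.5 × 10⁴ N (2 s.f., last digit at the 10^3 place).
Sum: 15197.67608 N; keep the coarser place, 10^3.
Result: 1.5 × 10⁴ N.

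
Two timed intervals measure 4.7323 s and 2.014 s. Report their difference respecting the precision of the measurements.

2.718 s

4.7323 s − 2.014 s = 2.7183 s.
Addition/subtraction keeps the fewest decimal places: 4.7323 → 4 decimal places, 2.014 → 3 decimal places; limit is 3.
Rounded to 3 decimal places: 2.718 s.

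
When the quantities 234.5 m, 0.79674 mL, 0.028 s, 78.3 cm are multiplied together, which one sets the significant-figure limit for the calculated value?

234.5 m → 4 s.f.; 0.79674 mL → 5 s.f.; 0.028 s → 2 s.f.; 78.3 cm → 3 s.f.
The fewest is 2 significant figures, from 0.028 s.

0.028 s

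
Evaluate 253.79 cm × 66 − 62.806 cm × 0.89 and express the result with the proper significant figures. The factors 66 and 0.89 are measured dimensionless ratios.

1.7 × 10^4 cm

253.79 × 66 = 16750.14 → 1.7 × 10^4 cm (2 s.f., last digit at the 10^3 place).
62.806 × 0.89 = 55.89734 → 56 cm (2 s.f., last digit at the 10^0 place).
Difference: 16694.24266 cm; keep the coarser place, 10^3.
Result: 1.7 × 10^4 cm.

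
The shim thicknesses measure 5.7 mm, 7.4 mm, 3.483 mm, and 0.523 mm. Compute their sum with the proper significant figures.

17.1 mm

5.7 mm + 7.4 mm + 3.483 mm + 0.523 mm = 17.106 mm.
Addition/subtraction keeps the fewest decimal places: 5.7 → 1 decimal place, 7.4 → 1 decimal place, 3.483 → 3 decimal places, 0.523 → 3 decimal places; limit is 1.
Rounded to 1 decimal place: 17.1 mm.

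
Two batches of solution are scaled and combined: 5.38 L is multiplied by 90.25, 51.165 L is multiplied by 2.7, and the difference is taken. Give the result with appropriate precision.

3.5 × 10^2 L

5.38 × 90.25 = 485.545 → 486 L (3 s.f., last digit at the 10^0 place).
51.165 × 2.7 = 138.1455 → 1.4 × 10^2 L (2 s.f., last digit at the 10^1 place).
Difference: 347.3995 L; keep the coarser place, 10^1.
Result: 3.5 × 10^2 L.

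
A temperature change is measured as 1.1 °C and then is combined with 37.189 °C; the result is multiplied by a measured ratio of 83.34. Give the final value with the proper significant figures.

1.1 °C + 37.189 °C = 38.289 °C; the sum is limited to 1 decimal place (3 s.f.).
Carrying full precision, 38.289 × 83.34 = 3191.00526 °C; 83.34 has 4 s.f., so the result keeps min(3, 4) = 3 s.f.
Rounded to 3 significant figures: 3.19 × 10³ °C.

3.19 × 10³ °C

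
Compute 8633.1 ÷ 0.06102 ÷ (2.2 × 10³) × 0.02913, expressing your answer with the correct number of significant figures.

1.9

8633.1 ÷ 0.06102 ÷ (2.2 × 10³) × 0.02913 = 1.87332173505…
Multiplication/division keeps the fewest significant figures: 8633.1 → 5 s.f., 0.06102 → 4 s.f., 2.2 × 10³ → 2 s.f., 0.02913 → 4 s.f.; limit is 2.
Rounded to 2 significant figures: 1.9.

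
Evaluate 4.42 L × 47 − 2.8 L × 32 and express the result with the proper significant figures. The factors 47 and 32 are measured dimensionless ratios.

4.42 × 47 = 207.74 → 2.1 × 10^2 L (2 s.f., last digit at the 10^1 place).
2.8 × 32 = 89.6 → 90. L (2 s.f., last digit at the 10^0 place).
Difference: 118.14 L; keep the coarser place, 10^1.
Result: 1.2 × 10^2 L.

1.2 × 10^2 L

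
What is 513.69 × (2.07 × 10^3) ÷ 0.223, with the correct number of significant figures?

513.69 × (2.07 × 10^3) ÷ 0.223 = 4768333.18386…
Multiplication/division keeps the fewest significant figures: 513.69 → 5 s.f., 2.07 × 10^3 → 3 s.f., 0.223 → 3 s.f.; limit is 3.
Rounded to 3 significant figures: 4.77 × 10^6.

4.77 × 10^6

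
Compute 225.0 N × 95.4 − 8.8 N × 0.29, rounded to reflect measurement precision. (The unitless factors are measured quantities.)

225.0 × 95.4 = 21465 → 2.15 × 10⁴ N (3 s.f., last digit at the 10^2 place).
8.8 × 0.29 = 2.552 → 2.6 N (2 s.f., last digit at the 10^-1 place).
Difference: 21462.448 N; keep the coarser place, 10^2.
Result: 2.15 × 10⁴ N.

2.15 × 10⁴ N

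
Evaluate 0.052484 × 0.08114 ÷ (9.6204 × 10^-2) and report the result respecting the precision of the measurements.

0.04427

0.052484 × 0.08114 ÷ (9.6204 × 10^-2) = 0.044265849237…
Multiplication/division keeps the fewest significant figures: 0.052484 → 5 s.f., 0.08114 → 4 s.f., 9.6204 × 10^-2 → 5 s.f.; limit is 4.
Rounded to 4 significant figures: 0.04427.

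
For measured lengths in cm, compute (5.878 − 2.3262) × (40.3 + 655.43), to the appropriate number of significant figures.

2471 cm²

5.878 − 2.3262 = 3.5518, limited to 3 d.p. → 4 s.f.; 40.3 + 655.43 = 695.73, limited to 1 d.p. → 4 s.f.
Carrying full precision, 3.5518 × 695.73 = 2471.093814; keep min(4, 4) = 4 s.f.
Rounded to 4 significant figures: 2471 cm².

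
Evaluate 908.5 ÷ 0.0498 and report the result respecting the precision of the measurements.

908.5 ÷ 0.0498 = 18242.9718876…
Multiplication/division keeps the fewest significant figures: 908.5 → 4 s.f., 0.0498 → 3 s.f.; limit is 3.
Rounded to 3 significant figures: 1.82 × 10⁴.

1.82 × 10⁴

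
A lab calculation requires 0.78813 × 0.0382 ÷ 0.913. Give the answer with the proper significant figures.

0.78813 × 0.0382 ÷ 0.913 = 0.0329754282585…
Multiplication/division keeps the fewest significant figures: 0.78813 → 5 s.f., 0.0382 → 3 s.f., 0.913 → 3 s.f.; limit is 3.
Rounded to 3 significant figures: 0.0330.

0.0330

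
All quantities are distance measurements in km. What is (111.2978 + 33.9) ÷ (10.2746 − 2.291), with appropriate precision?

111.2978 + 33.9 = 145.1978, limited to 1 d.p. → 4 s.f.; 10.2746 − 2.291 = 7.9836, limited to 3 d.p. → 4 s.f.
Carrying full precision, 145.1978 ÷ 7.9836 = 18.1870083672…; keep min(4, 4) = 4 s.f.
Rounded to 4 significant figures: 18.19.

18.19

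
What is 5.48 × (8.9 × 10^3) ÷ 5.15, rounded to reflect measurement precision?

9.5 × 10^3

5.48 × (8.9 × 10^3) ÷ 5.15 = 9470.29126214…
Multiplication/division keeps the fewest significant figures: 5.48 → 3 s.f., 8.9 × 10^3 → 2 s.f., 5.15 → 3 s.f.; limit is 2.
Rounded to 2 significant figures: 9.5 × 10^3.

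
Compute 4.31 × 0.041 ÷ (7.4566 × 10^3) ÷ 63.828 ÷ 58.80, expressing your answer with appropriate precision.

4.31 × 0.041 ÷ (7.4566 × 10^3) ÷ 63.828 ÷ 58.80 = 6.31439459291 × 10^-9…
Multiplication/division keeps the fewest significant figures: 4.31 → 3 s.f., 0.041 → 2 s.f., 7.4566 × 10^3 → 5 s.f., 63.828 → 5 s.f., 58.80 → 4 s.f.; limit is 2.
Rounded to 2 significant figures: 6.3 × 10^-9.

6.3 × 10^-9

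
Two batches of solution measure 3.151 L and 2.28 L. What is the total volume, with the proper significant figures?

5.43 L

3.151 L + 2.28 L = 5.431 L.
Addition/subtraction keeps the fewest decimal places: 3.151 → 3 decimal places, 2.28 → 2 decimal places; limit is 2.
Rounded to 2 decimal places: 5.43 L.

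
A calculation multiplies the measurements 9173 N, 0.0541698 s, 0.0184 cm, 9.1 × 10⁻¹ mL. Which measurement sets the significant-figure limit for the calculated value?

9173 N → 4 s.f.; 0.0541698 s → 6 s.f.; 0.0184 cm → 3 s.f.; 9.1 × 10⁻¹ mL → 2 s.f.
The fewest is 2 significant figures, from 9.1 × 10⁻¹ mL.

9.1 × 10⁻¹ mL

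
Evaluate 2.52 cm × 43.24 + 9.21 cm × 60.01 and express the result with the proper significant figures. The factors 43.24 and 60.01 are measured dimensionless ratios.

2.52 × 43.24 = 108.9648 → 109 cm (3 s.f., last digit at the 10^0 place).
9.21 × 60.01 = 552.6921 → 553 cm (3 s.f., last digit at the 10^0 place).
Sum: 661.6569 cm; keep the coarser place, 10^0.
Result: 662 cm.

662 cm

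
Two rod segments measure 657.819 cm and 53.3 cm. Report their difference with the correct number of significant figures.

604.5 cm

657.819 cm − 53.3 cm = 604.519 cm.
Addition/subtraction keeps the fewest decimal places: 657.819 → 3 decimal places, 53.3 → 1 decimal place; limit is 1.
Rounded to 1 decimal place: 604.5 cm.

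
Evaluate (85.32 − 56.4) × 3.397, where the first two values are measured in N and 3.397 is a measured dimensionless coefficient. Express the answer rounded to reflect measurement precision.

98.2 N

85.32 N − 56.4 N = 28.92 N; the difference is limited to 1 decimal place (3 s.f.).
Carrying full precision, 28.92 × 3.397 = 98.24124 N; 3.397 has 4 s.f., so the result keeps min(3, 4) = 3 s.f.
Rounded to 3 significant figures: 98.2 N.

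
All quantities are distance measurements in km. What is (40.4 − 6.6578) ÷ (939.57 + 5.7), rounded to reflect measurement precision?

0.0357

40.4 − 6.6578 = 33.7422, limited to 1 d.p. → 3 s.f.; 939.57 + 5.7 = 945.27, limited to 1 d.p. → 4 s.f.
Carrying full precision, 33.7422 ÷ 945.27 = 0.0356958329366…; keep min(3, 4) = 3 s.f.
Rounded to 3 significant figures: 0.0357.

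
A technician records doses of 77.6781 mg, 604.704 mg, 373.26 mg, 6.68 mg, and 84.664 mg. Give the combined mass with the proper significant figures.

77.6781 mg + 604.704 mg + 373.26 mg + 6.68 mg + 84.664 mg = 1146.9861 mg.
Addition/subtraction keeps the fewest decimal places: 77.6781 → 4 decimal places, 604.704 → 3 decimal places, 373.26 → 2 decimal places, 6.68 → 2 decimal places, 84.664 → 3 decimal places; limit is 2.
Rounded to 2 decimal places: 1146.99 mg.

1146.99 mg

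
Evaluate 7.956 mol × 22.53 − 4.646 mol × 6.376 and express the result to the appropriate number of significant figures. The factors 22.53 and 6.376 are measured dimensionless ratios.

7.956 × 22.53 = 179.24868 → 1.792 × 10² mol (4 s.f., last digit at the 10^-1 place).
4.646 × 6.376 = 29.622896 → 29.62 mol (4 s.f., last digit at the 10^-2 place).
Difference: 149.625784 mol; keep the coarser place, 10^-1.
Result: 149.6 mol.

149.6 mol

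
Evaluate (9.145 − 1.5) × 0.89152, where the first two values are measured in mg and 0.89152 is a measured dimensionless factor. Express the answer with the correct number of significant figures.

9.145 mg − 1.5 mg = 7.645 mg; the difference is limited to 1 decimal place (2 s.f.).
Carrying full precision, 7.645 × 0.89152 = 6.8156704 mg; 0.89152 has 5 s.f., so the result keeps min(2, 5) = 2 s.f.
Rounded to 2 significant figures: 6.8 mg.

6.8 mg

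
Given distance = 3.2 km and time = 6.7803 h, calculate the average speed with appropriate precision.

average speed = 3.2 km ÷ 6.7803 h = 0.471955518192… km/h.
3.2 has 2 significant figures; 6.7803 has 5.
Division/multiplication keeps the fewest: 2 significant figures.
Rounded: 0.47 km/h.

0.47 km/h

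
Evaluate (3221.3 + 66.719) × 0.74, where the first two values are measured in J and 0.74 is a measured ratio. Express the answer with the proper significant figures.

3221.3 J + 66.719 J = 3288.019 J; the sum is limited to 1 decimal place (5 s.f.).
Carrying full precision, 3288.019 × 0.74 = 2433.13406 J; 0.74 has 2 s.f., so the result keeps min(5, 2) = 2 s.f.
Rounded to 2 significant figures: 2.4 × 10³ J.

2.4 × 10³ J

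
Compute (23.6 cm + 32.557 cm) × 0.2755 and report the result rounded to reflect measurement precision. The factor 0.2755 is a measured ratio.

23.6 cm + 32.557 cm = 56.157 cm; the sum is limited to 1 decimal place (3 s.f.).
Carrying full precision, 56.157 × 0.2755 = 15.4712535 cm; 0.2755 has 4 s.f., so the result keeps min(3, 4) = 3 s.f.
Rounded to 3 significant figures: 15.5 cm.

15.5 cm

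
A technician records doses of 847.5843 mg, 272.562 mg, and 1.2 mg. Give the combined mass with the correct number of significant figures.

1121.3 mg

847.5843 mg + 272.562 mg + 1.2 mg = 1121.3463 mg.
Addition/subtraction keeps the fewest decimal places: 847.5843 → 4 decimal places, 272.562 → 3 decimal places, 1.2 → 1 decimal place; limit is 1.
Rounded to 1 decimal place: 1121.3 mg.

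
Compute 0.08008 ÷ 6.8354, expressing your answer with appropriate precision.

0.01172

0.08008 ÷ 6.8354 = 0.0117154811715…
Multiplication/division keeps the fewest significant figures: 0.08008 → 4 s.f., 6.8354 → 5 s.f.; limit is 4.
Rounded to 4 significant figures: 0.01172.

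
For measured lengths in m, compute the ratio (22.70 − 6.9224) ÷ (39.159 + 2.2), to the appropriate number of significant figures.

0.381

22.70 − 6.9224 = 15.7776, limited to 2 d.p. → 4 s.f.; 39.159 + 2.2 = 41.359, limited to 1 d.p. → 3 s.f.
Carrying full precision, 15.7776 ÷ 41.359 = 0.381479242728…; keep min(4, 3) = 3 s.f.
Rounded to 3 significant figures: 0.381.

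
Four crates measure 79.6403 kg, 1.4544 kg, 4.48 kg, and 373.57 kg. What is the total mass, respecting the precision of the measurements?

79.6403 kg + 1.4544 kg + 4.48 kg + 373.57 kg = 459.1447 kg.
Addition/subtraction keeps the fewest decimal places: 79.6403 → 4 decimal places, 1.4544 → 4 decimal places, 4.48 → 2 decimal places, 373.57 → 2 decimal places; limit is 2.
Rounded to 2 decimal places: 459.14 kg.

459.14 kg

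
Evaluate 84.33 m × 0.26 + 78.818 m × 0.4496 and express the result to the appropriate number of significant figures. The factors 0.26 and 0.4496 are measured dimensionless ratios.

57 m

84.33 × 0.26 = 21.9258 → 22 m (2 s.f., last digit at the 10^0 place).
78.818 × 0.4496 = 35.4365728 → 35.44 m (4 s.f., last digit at the 10^-2 place).
Sum: 57.3623728 m; keep the coarser place, 10^0.
Result: 57 m.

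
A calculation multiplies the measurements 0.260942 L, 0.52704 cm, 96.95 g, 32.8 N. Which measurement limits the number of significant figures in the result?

0.260942 L → 6 s.f.; 0.52704 cm → 5 s.f.; 96.95 g → 4 s.f.; 32.8 N → 3 s.f.
The fewest is 3 significant figures, from 32.8 N.

32.8 N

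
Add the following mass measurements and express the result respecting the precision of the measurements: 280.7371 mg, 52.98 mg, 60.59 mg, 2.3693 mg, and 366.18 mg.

280.7371 mg + 52.98 mg + 60.59 mg + 2.3693 mg + 366.18 mg = 762.8564 mg.
Addition/subtraction keeps the fewest decimal places: 280.7371 → 4 decimal places, 52.98 → 2 decimal places, 60.59 → 2 decimal places, 2.3693 → 4 decimal places, 366.18 → 2 decimal places; limit is 2.
Rounded to 2 decimal places: 762.86 mg.

762.86 mg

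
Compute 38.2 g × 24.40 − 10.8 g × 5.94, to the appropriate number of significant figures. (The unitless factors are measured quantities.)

868 g

38.2 × 24.40 = 932.08 → 932 g (3 s.f., last digit at the 10^0 place).
10.8 × 5.94 = 64.152 → 64.2 g (3 s.f., last digit at the 10^-1 place).
Difference: 867.928 g; keep the coarser place, 10^0.
Result: 868 g.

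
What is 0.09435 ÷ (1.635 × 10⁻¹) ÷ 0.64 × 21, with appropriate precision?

19

0.09435 ÷ (1.635 × 10⁻¹) ÷ 0.64 × 21 = 18.9349197248…
Multiplication/division keeps the fewest significant figures: 0.09435 → 4 s.f., 1.635 × 10⁻¹ → 4 s.f., 0.64 → 2 s.f., 21 → 2 s.f.; limit is 2.
Rounded to 2 significant figures: 19.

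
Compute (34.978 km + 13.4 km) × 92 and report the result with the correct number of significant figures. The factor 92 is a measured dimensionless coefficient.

34.978 km + 13.4 km = 48.378 km; the sum is limited to 1 decimal place (3 s.f.).
Carrying full precision, 48.378 × 92 = 4450.776 km; 92 has 2 s.f., so the result keeps min(3, 2) = 2 s.f.
Rounded to 2 significant figures: 4.5 × 10³ km.

4.5 × 10³ km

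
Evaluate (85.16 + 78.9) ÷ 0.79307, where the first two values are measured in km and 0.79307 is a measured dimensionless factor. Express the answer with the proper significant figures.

85.16 km + 78.9 km = 164.06 km; the sum is limited to 1 decimal place (4 s.f.).
Carrying full precision, 164.06 ÷ 0.79307 = 206.86698526… km; 0.79307 has 5 s.f., so the result keeps min(4, 5) = 4 s.f.
Rounded to 4 significant figures: 206.9 km.

206.9 km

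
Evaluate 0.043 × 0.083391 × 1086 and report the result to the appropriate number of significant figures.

0.043 × 0.083391 × 1086 = 3.894192918
Multiplication/division keeps the fewest significant figures: 0.043 → 2 s.f., 0.083391 → 5 s.f., 1086 → 4 s.f.; limit is 2.
Rounded to 2 significant figures: 3.9.

3.9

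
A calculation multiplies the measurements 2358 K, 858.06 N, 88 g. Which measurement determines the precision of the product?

88 g

2358 K → 4 s.f.; 858.06 N → 5 s.f.; 88 g → 2 s.f.
The fewest is 2 significant figures, from 88 g.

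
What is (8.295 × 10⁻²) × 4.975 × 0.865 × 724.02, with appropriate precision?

258

(8.295 × 10⁻²) × 4.975 × 0.865 × 724.02 = 258.449767624…
Multiplication/division keeps the fewest significant figures: 8.295 × 10⁻² → 4 s.f., 4.975 → 4 s.f., 0.865 → 3 s.f., 724.02 → 5 s.f.; limit is 3.
Rounded to 3 significant figures: 258.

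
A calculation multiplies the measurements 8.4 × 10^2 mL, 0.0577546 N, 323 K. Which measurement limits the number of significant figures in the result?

8.4 × 10^2 mL → 2 s.f.; 0.0577546 N → 6 s.f.; 323 K → 3 s.f.
The fewest is 2 significant figures, from 8.4 × 10^2 mL.

8.4 × 10^2 mL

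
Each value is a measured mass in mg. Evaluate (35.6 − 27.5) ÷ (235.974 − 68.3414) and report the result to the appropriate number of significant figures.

0.048

35.6 − 27.5 = 8.1, limited to 1 d.p. → 2 s.f.; 235.974 − 68.3414 = 167.6326, limited to 3 d.p. → 6 s.f.
Carrying full precision, 8.1 ÷ 167.6326 = 0.048319956858…; keep min(2, 6) = 2 s.f.
Rounded to 2 significant figures: 0.048.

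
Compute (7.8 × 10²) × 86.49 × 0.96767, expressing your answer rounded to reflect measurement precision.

6.5 × 10⁴

(7.8 × 10²) × 86.49 × 0.96767 = 65281.147074
Multiplication/division keeps the fewest significant figures: 7.8 × 10² → 2 s.f., 86.49 → 4 s.f., 0.96767 → 5 s.f.; limit is 2.
Rounded to 2 significant figures: 6.5 × 10⁴.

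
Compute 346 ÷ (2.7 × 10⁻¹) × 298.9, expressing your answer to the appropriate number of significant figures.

3.8 × 10⁵

346 ÷ (2.7 × 10⁻¹) × 298.9 = 383034.814815…
Multiplication/division keeps the fewest significant figures: 346 → 3 s.f., 2.7 × 10⁻¹ → 2 s.f., 298.9 → 4 s.f.; limit is 2.
Rounded to 2 significant figures: 3.8 × 10⁵.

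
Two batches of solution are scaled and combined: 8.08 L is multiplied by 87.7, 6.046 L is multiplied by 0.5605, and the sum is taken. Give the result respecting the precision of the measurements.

8.08 × 87.7 = 708.616 → 709 L (3 s.f., last digit at the 10^0 place).
6.046 × 0.5605 = 3.388783 → 3.389 L (4 s.f., last digit at the 10^-3 place).
Sum: 712.004783 L; keep the coarser place, 10^0.
Result: 712 L.

712 L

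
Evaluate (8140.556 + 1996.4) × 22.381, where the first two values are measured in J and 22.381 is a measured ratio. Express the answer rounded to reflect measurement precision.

2.2688 × 10⁵ J

8140.556 J + 1996.4 J = 10136.956 J; the sum is limited to 1 decimal place (6 s.f.).
Carrying full precision, 10136.956 × 22.381 = 226875.212236 J; 22.381 has 5 s.f., so the result keeps min(6, 5) = 5 s.f.
Rounded to 5 significant figures: 2.2688 × 10⁵ J.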